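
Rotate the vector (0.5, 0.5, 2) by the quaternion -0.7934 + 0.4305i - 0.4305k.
(-0.768, 1.837, 0.732)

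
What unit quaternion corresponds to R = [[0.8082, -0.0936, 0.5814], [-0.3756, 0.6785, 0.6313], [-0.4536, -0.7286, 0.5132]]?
0.866 - 0.3926i + 0.2988j - 0.0814k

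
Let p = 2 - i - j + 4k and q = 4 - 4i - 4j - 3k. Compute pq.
12 + 7i - 31j + 10k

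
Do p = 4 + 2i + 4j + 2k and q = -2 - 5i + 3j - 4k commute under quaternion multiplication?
No: pq = -2 - 46i + 2j + 6k ≠ -2 - 2i + 6j - 46k = qp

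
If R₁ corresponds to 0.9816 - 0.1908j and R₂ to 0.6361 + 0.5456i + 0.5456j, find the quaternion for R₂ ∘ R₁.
0.7285 + 0.5356i + 0.4142j - 0.1041k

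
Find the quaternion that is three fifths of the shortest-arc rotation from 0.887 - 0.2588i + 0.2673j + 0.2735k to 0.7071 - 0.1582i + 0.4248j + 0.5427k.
0.7927 - 0.202i + 0.3678j + 0.4422k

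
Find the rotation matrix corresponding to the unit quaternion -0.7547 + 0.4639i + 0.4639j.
[[0.5696, 0.4304, -0.7002], [0.4304, 0.5696, 0.7002], [0.7002, -0.7002, 0.1392]]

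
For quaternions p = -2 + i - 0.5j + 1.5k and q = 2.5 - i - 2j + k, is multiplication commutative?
No: pq = -6.5 + 7i + 0.25j - 0.75k ≠ -6.5 + 2i + 5.25j + 4.25k = qp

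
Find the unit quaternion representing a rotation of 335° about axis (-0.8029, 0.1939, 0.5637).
-0.9763 - 0.1738i + 0.042j + 0.122k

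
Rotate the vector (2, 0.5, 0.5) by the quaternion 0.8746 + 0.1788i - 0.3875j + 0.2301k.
(0.619, 0.697, 1.905)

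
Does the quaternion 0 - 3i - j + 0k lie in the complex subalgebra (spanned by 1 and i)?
No. The quaternion -3i - j has j-coefficient y = -1 and k-coefficient z = 0, not both zero, so it does not lie in the complex subalgebra spanned by 1 and i.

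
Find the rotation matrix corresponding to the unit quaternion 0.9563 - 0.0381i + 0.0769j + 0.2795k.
[[0.8319, -0.5404, 0.1258], [0.5287, 0.8409, 0.1159], [-0.1684, -0.0299, 0.9853]]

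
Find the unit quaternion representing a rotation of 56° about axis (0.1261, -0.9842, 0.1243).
0.8829 + 0.0592i - 0.4621j + 0.0584k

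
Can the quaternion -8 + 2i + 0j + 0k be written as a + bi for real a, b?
Yes. The quaternion -8 + 2i has j- and k-coefficients y = z = 0, so it lies in the complex subalgebra spanned by 1 and i.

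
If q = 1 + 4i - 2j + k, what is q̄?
1 - 4i + 2j - k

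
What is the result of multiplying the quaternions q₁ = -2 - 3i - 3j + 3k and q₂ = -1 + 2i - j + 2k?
-1 - 4i + 17j + 2k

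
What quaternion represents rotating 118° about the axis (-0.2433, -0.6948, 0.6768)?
0.515 - 0.2085i - 0.5956j + 0.5801k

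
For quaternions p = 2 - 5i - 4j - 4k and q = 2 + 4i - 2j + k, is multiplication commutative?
No: pq = 20 - 14i - 23j + 20k ≠ 20 + 10i - j - 32k = qp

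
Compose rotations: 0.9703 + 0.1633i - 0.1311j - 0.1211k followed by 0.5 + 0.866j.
0.5987 - 0.0232i + 0.7747j - 0.202k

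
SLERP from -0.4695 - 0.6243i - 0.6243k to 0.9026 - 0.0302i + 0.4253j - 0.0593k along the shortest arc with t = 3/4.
-0.9062 - 0.1721i - 0.357j - 0.1477k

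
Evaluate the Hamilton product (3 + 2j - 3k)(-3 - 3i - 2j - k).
-8 - 17i - 3j + 12k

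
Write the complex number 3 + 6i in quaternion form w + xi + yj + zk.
3 + 6i + 0j + 0k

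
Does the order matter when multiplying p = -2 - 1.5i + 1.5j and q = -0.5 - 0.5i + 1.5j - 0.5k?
Yes: pq = -2 + i - 4.5j - 0.5k ≠ -2 + 2.5i - 3j + 2.5k = qp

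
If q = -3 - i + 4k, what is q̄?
-3 + i - 4k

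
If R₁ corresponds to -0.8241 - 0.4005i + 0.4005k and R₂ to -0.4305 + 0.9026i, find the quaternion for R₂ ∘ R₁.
0.7163 - 0.5714i - 0.3615j - 0.1724k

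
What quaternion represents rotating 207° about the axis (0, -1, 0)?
-0.2334 - 0.9724j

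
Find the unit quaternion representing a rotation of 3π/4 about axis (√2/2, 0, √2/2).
0.3827 + 0.6533i + 0.6533k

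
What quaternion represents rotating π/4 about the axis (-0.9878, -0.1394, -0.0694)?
0.9239 - 0.378i - 0.0533j - 0.0266k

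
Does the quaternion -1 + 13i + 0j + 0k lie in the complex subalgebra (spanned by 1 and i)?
Yes. The quaternion -1 + 13i has j- and k-coefficients y = z = 0, so it lies in the complex subalgebra spanned by 1 and i.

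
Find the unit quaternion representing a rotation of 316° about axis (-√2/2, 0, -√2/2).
-0.9272 - 0.2649i - 0.2649k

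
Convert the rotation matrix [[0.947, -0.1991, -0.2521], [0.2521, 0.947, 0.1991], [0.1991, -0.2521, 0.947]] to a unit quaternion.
0.9799 - 0.1151i - 0.1151j + 0.1151k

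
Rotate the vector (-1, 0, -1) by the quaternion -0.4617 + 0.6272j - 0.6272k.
(1.153, 0.208, -0.792)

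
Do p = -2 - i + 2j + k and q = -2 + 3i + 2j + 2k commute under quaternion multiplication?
No: pq = 1 - 2i - 3j - 14k ≠ 1 - 6i - 13j + 2k = qp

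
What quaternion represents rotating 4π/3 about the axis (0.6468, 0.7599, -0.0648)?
-0.5 + 0.5601i + 0.6581j - 0.0561k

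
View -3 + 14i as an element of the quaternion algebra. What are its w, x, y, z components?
-3 + 14i + 0j + 0k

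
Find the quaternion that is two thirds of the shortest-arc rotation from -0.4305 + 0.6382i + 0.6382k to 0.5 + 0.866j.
-0.5941 + 0.285i - 0.6961j + 0.285k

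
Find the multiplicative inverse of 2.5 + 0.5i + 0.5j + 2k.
0.2326 - 0.0465i - 0.0465j - 0.186k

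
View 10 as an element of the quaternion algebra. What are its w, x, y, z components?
10 + 0i + 0j + 0k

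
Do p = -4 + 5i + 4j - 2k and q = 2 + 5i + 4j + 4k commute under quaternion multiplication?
No: pq = -41 + 14i - 38j - 20k ≠ -41 - 34i + 22j - 20k = qp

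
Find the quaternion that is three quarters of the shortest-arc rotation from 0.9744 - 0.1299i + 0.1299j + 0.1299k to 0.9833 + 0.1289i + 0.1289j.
0.9889 + 0.0644i + 0.1302j + 0.0329k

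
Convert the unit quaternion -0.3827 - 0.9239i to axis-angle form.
axis = (-1, 0, 0), θ = 5π/4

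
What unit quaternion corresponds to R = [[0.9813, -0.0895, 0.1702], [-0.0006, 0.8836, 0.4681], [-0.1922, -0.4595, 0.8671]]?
0.9659 - 0.2401i + 0.0938j + 0.023k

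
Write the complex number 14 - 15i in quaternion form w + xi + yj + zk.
14 - 15i + 0j + 0k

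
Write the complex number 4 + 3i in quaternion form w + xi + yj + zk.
4 + 3i + 0j + 0k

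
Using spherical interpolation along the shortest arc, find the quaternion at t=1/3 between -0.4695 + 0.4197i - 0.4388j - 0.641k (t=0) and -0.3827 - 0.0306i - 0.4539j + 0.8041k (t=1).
-0.2089 + 0.3587i - 0.1509j - 0.8972k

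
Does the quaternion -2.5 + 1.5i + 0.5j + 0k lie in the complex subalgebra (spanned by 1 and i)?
No. The quaternion -2.5 + 1.5i + 0.5j has j-coefficient y = 0.5 and k-coefficient z = 0, not both zero, so it does not lie in the complex subalgebra spanned by 1 and i.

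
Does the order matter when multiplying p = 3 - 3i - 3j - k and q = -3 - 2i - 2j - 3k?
Yes: pq = -24 + 10i - 4j - 6k ≠ -24 - 4i + 10j - 6k = qp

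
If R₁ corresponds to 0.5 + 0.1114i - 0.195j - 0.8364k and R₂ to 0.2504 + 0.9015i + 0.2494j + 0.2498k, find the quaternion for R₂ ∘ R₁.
0.2823 + 0.3188i + 0.8577j - 0.2881k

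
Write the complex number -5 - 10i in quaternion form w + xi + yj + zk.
-5 - 10i + 0j + 0k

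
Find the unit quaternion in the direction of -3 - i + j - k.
-0.866 - 0.2887i + 0.2887j - 0.2887k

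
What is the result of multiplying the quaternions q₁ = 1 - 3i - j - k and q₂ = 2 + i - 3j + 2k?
4 - 10i + 10k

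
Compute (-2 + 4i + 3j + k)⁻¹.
-0.0667 - 0.1333i - 0.1j - 0.0333k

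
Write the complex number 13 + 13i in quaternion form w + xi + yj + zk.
13 + 13i + 0j + 0k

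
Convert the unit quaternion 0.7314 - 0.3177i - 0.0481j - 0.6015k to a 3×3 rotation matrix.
[[0.2718, 0.9104, 0.3118], [-0.8493, 0.0745, 0.5226], [0.4526, -0.4069, 0.7935]]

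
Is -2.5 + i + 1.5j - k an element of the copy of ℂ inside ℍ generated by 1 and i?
No. The quaternion -2.5 + i + 1.5j - k has j-coefficient y = 1.5 and k-coefficient z = -1, not both zero, so it does not lie in the complex subalgebra spanned by 1 and i.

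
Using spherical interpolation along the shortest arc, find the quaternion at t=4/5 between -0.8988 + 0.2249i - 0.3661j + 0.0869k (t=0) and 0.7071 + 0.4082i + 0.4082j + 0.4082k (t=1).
-0.7946 - 0.2911i - 0.4243j - 0.3222k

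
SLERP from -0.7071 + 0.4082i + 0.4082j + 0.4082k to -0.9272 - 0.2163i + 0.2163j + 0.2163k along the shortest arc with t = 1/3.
-0.8312 + 0.2082i + 0.3645j + 0.3645k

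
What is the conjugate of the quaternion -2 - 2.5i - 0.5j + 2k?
-2 + 2.5i + 0.5j - 2k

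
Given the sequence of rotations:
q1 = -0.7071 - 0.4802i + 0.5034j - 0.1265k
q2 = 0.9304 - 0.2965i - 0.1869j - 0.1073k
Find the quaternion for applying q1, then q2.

q2 · q1 = -0.7198 - 0.1595i + 0.6145j - 0.2808k
-0.7198 - 0.1595i + 0.6145j - 0.2808k


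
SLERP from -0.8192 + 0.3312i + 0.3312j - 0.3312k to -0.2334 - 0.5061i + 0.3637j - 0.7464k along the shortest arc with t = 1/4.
-0.7572 + 0.1182i + 0.3904j - 0.5102k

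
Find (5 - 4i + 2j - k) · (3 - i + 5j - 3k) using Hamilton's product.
-2 - 18i + 20j - 36k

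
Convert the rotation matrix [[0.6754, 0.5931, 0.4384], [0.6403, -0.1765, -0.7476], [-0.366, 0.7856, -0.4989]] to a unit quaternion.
0.5 + 0.7666i + 0.4022j + 0.0236k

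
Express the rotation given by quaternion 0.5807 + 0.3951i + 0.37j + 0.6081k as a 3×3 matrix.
[[-0.0134, -0.4139, 0.9102], [0.9986, -0.0518, -0.0089], [0.0508, 0.9089, 0.414]]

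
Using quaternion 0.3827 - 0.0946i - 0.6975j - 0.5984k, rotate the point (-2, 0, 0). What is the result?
(1.378, 0.652, -1.294)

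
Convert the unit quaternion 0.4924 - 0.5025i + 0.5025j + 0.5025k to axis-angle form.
axis = (-√3/3, √3/3, √3/3), θ = 121°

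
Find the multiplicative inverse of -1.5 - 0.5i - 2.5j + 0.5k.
-0.1667 + 0.0556i + 0.2778j - 0.0556k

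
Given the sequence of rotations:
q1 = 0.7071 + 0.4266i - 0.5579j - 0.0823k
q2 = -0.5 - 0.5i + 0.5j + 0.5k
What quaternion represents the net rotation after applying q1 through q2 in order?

q2 · q1 = 0.1799 - 0.3291i + 0.8046j + 0.4603k
0.1799 - 0.3291i + 0.8046j + 0.4603k


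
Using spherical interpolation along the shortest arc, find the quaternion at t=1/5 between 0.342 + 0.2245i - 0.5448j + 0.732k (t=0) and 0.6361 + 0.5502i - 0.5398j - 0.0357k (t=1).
0.4345 + 0.3157i - 0.5835j + 0.6092k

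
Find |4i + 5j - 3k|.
√50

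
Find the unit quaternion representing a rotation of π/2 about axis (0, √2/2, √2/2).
0.7071 + 0.5j + 0.5k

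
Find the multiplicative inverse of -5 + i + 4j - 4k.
-0.0862 - 0.0172i - 0.069j + 0.069k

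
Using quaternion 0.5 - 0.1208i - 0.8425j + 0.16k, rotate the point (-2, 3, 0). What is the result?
(1.072, 2.032, -2.779)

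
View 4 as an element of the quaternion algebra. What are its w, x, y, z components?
4 + 0i + 0j + 0k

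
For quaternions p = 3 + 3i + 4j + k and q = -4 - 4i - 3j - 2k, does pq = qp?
No: pq = 14 - 29i - 23j - 3k ≠ 14 - 19i - 27j - 17k = qp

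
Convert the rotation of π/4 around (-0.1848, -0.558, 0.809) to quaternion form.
0.9239 - 0.0707i - 0.2135j + 0.3096k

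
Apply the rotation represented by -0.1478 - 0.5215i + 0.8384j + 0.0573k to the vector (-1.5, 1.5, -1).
(-0.36, 2.069, 1.043)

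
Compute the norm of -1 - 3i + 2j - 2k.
√18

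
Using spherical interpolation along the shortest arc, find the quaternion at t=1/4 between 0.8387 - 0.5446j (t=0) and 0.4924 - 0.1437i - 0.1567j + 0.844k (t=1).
0.8323 - 0.043i - 0.4917j + 0.2524k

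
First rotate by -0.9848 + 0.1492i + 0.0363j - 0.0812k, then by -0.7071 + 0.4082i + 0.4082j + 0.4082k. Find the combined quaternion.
0.6538 - 0.5555i - 0.3336j - 0.3907k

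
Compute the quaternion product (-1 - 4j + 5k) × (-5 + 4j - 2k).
31 - 12i + 16j - 23k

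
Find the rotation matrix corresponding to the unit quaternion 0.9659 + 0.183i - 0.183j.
[[0.933, -0.067, -0.3535], [-0.067, 0.933, -0.3535], [0.3535, 0.3535, 0.866]]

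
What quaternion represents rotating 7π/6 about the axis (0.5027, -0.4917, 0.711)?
-0.2588 + 0.4856i - 0.4749j + 0.6868k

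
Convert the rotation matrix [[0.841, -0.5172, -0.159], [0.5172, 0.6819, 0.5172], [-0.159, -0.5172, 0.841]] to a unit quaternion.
0.917 - 0.282i + 0.282k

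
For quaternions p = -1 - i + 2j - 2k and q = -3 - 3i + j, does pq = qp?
No: pq = -2 + 8i - j + 11k ≠ -2 + 4i - 13j + k = qp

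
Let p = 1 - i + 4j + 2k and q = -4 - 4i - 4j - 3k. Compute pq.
14 - 4i - 31j + 9k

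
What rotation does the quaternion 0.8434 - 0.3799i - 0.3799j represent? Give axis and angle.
axis = (-√2/2, -√2/2, 0), θ = 65°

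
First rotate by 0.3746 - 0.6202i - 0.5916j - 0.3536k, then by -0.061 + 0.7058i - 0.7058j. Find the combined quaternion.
-0.0027 + 0.5518i + 0.0213j - 0.8337k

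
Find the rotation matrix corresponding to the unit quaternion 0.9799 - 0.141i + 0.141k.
[[0.9602, -0.2763, -0.0398], [0.2763, 0.9205, 0.2763], [-0.0398, -0.2763, 0.9602]]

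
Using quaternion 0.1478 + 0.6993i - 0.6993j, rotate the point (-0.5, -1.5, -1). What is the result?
(1.663, 0.663, 0.543)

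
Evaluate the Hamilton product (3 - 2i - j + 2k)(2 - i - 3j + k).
-1 - 2i - 11j + 12k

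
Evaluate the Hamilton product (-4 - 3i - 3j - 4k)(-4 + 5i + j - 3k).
22 + 5i - 21j + 40k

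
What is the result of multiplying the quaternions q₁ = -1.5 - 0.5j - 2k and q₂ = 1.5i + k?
2 - 2.75i - 3j - 0.75k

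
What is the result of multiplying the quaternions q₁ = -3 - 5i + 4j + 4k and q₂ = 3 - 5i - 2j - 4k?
-10 - 8i - 22j + 54k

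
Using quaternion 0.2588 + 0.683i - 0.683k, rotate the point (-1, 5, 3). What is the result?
(-1.098, -5.037, 2.902)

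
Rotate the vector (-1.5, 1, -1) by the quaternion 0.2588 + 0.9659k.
(0.799, -1.616, -1)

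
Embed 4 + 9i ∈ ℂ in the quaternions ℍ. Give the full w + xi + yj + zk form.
4 + 9i + 0j + 0k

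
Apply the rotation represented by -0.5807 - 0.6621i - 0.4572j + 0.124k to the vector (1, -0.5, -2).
(-0.557, 2.18, -0.433)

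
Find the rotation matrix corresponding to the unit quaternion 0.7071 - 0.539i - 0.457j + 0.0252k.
[[0.581, 0.457, -0.6735], [0.5283, 0.4177, 0.7392], [0.6191, -0.7853, 0.0013]]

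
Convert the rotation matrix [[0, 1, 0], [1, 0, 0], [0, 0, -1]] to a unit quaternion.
0.7071i + 0.7071j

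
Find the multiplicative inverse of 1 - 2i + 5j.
0.0333 + 0.0667i - 0.1667j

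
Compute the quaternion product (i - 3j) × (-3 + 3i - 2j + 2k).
-9 - 9i + 7j + 7k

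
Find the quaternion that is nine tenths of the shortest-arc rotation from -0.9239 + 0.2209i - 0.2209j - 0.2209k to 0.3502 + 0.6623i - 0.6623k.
-0.4862 - 0.6174i - 0.0339j + 0.6174k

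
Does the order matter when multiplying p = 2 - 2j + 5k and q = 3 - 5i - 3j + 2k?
Yes: pq = -10 + i - 37j + 9k ≠ -10 - 21i + 13j + 29k = qp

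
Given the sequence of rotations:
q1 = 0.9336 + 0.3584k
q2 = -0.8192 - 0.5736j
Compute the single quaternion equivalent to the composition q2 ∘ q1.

q2 · q1 = -0.7648 - 0.2056i - 0.5355j - 0.2936k
-0.7648 - 0.2056i - 0.5355j - 0.2936k


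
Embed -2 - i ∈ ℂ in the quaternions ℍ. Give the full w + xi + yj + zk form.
-2 - i + 0j + 0k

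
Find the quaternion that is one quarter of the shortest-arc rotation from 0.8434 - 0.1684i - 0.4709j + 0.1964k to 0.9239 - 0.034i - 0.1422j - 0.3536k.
0.9024 - 0.1398i - 0.4035j + 0.0574k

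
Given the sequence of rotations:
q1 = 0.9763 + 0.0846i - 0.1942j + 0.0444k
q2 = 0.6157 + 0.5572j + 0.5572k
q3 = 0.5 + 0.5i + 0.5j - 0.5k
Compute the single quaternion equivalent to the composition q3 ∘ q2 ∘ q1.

q2 · q1 = 0.6846 + 0.185i + 0.4716j + 0.5242k
q3 · q2 · q1 = 0.2761 + 0.9327i + 0.2235j + 0.0631k
0.2761 + 0.9327i + 0.2235j + 0.0631k


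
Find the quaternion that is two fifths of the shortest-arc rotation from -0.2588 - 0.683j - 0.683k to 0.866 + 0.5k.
-0.5696 - 0.4551j - 0.6844k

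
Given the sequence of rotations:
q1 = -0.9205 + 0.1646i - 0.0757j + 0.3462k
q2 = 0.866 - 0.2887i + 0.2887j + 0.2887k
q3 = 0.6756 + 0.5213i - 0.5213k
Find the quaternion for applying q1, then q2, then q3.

q2 · q1 = -0.8277 + 0.5301i - 0.1838j + 0.0084k
q3 · q2 · q1 = -0.8312 - 0.1692i - 0.4049j + 0.3413k
-0.8312 - 0.1692i - 0.4049j + 0.3413k


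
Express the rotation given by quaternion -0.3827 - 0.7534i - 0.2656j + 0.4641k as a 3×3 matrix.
[[0.4281, 0.7554, -0.496], [0.045, -0.566, -0.8232], [-0.9026, 0.3301, -0.2763]]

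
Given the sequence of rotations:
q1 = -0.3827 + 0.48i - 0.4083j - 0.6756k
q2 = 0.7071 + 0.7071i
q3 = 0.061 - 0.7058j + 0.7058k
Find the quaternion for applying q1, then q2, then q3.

q2 · q1 = -0.61 + 0.0688i + 0.189j - 0.7664k
q3 · q2 · q1 = 0.6371 + 0.4117i + 0.4906j - 0.4287k
0.6371 + 0.4117i + 0.4906j - 0.4287k


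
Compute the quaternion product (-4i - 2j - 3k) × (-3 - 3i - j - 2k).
-20 + 13i + 7j + 7k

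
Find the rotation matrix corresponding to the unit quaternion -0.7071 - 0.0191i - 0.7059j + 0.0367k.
[[0.0007, 0.0789, 0.9969], [-0.0249, 0.9966, -0.0788], [-0.9997, -0.0248, 0.0027]]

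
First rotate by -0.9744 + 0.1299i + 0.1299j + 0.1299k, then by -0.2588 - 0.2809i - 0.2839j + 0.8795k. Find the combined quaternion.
0.2113 + 0.089i + 0.3937j - 0.8902k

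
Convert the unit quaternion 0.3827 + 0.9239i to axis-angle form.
axis = (1, 0, 0), θ = 3π/4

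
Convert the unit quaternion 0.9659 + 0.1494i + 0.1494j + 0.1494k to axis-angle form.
axis = (√3/3, √3/3, √3/3), θ = π/6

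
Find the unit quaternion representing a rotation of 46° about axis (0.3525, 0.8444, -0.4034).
0.9205 + 0.1377i + 0.3299j - 0.1576k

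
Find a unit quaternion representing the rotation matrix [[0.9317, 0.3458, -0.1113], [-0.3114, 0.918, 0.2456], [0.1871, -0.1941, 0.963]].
0.9763 - 0.1126i - 0.0764j - 0.1683k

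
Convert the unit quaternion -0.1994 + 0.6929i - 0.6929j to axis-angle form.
axis = (√2/2, -√2/2, 0), θ = 203°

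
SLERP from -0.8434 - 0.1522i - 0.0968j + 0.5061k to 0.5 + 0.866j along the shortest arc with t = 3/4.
-0.6593 - 0.0454i - 0.7352j + 0.1509k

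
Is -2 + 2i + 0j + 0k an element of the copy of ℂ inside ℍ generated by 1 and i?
Yes. The quaternion -2 + 2i has j- and k-coefficients y = z = 0, so it lies in the complex subalgebra spanned by 1 and i.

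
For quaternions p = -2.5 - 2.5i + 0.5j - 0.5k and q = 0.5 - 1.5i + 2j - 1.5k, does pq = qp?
No: pq = -6.75 + 2.75i - 7.75j - 0.75k ≠ -6.75 + 2.25i - 1.75j + 7.75k = qp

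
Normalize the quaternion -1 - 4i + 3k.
-0.1961 - 0.7845i + 0.5883k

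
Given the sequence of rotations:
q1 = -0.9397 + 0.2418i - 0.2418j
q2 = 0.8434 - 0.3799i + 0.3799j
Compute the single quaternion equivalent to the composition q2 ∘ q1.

q2 · q1 = -0.6088 + 0.5609i - 0.5609j
-0.6088 + 0.5609i - 0.5609j


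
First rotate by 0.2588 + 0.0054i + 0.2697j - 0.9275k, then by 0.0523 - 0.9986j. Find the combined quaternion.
0.2829 + 0.9265i - 0.2443j - 0.0431k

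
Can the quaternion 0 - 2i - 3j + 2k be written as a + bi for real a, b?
No. The quaternion -2i - 3j + 2k has j-coefficient y = -3 and k-coefficient z = 2, not both zero, so it does not lie in the complex subalgebra spanned by 1 and i.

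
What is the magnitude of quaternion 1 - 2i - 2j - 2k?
√13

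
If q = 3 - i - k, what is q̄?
3 + i + k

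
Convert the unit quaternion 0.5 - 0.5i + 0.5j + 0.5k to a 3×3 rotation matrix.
[[0, -1, 0], [0, 0, 1], [-1, 0, 0]]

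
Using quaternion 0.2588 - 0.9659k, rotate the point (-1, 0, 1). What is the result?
(0.866, 0.5, 1)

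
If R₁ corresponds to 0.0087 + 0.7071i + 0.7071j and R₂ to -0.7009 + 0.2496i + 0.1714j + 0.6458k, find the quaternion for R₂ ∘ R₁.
-0.3038 - 0.9501i - 0.0375j + 0.0609k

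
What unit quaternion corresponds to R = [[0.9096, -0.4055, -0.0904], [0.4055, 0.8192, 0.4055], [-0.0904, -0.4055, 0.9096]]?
0.9537 - 0.2126i + 0.2126k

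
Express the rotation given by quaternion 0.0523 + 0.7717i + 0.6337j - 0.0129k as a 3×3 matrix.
[[0.1965, 0.9794, 0.0464], [0.9767, -0.1914, -0.0971], [-0.0862, 0.0644, -0.9942]]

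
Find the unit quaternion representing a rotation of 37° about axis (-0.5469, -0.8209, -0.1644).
0.9483 - 0.1735i - 0.2605j - 0.0522k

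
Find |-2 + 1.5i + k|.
2.693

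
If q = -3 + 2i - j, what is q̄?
-3 - 2i + j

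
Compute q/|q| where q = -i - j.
-0.7071i - 0.7071j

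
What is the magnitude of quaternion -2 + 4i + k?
√21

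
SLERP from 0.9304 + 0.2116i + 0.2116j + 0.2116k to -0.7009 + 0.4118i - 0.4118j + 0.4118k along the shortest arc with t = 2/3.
0.8704 - 0.2193i + 0.3823j - 0.2193k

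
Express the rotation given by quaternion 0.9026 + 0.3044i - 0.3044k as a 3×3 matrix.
[[0.8147, 0.5495, -0.1853], [-0.5495, 0.6294, -0.5495], [-0.1853, 0.5495, 0.8147]]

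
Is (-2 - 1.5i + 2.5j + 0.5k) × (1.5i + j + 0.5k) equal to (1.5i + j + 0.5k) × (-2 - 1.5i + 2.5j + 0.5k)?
No: pq = -0.5 - 2.25i - 0.5j - 6.25k ≠ -0.5 - 3.75i - 3.5j + 4.25k = qp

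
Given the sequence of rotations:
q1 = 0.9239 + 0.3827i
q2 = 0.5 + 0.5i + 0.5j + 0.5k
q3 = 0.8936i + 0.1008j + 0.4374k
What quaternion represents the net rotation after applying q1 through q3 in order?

q2 · q1 = 0.2706 + 0.6533i + 0.6533j + 0.2706k
q3 · q2 · q1 = -0.768 - 0.0167i + 0.0712j + 0.6363k
-0.768 - 0.0167i + 0.0712j + 0.6363k


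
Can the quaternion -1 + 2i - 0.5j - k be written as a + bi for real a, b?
No. The quaternion -1 + 2i - 0.5j - k has j-coefficient y = -0.5 and k-coefficient z = -1, not both zero, so it does not lie in the complex subalgebra spanned by 1 and i.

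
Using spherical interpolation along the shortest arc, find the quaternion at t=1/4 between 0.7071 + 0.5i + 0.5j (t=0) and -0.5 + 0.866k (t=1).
0.7546 + 0.421i + 0.421j - 0.2757k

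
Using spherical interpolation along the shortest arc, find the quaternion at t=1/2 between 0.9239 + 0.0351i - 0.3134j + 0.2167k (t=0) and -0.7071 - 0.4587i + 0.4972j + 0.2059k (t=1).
0.8643 + 0.2617i - 0.4295j + 0.0057k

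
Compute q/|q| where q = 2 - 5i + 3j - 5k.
0.252 - 0.6299i + 0.378j - 0.6299k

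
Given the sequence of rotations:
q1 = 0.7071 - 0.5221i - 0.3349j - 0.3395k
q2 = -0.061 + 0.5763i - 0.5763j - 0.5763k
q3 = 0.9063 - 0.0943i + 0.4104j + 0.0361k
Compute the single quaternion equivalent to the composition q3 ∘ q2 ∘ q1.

q2 · q1 = -0.1309 + 0.442i + 0.1095j - 0.8807k
q3 · q2 · q1 = -0.0901 + 0.0475i - 0.0216j - 0.9946k
-0.0901 + 0.0475i - 0.0216j - 0.9946k


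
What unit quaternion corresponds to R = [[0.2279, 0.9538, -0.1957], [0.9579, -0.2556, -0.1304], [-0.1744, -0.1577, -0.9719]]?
-0.0087 + 0.7835i + 0.61j - 0.1181k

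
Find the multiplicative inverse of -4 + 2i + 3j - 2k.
-0.1212 - 0.0606i - 0.0909j + 0.0606k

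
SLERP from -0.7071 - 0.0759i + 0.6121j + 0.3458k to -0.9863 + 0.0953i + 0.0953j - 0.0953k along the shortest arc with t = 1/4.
-0.826 - 0.0333i + 0.5064j + 0.2451k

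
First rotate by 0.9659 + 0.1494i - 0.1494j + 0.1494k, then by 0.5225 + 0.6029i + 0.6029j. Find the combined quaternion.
0.5047 + 0.7505i + 0.4142j - 0.1021k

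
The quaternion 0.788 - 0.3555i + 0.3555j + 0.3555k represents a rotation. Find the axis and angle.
axis = (-√3/3, √3/3, √3/3), θ = 76°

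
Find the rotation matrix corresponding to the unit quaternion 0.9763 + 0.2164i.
[[1, 0, 0], [0, 0.9063, -0.4225], [0, 0.4225, 0.9063]]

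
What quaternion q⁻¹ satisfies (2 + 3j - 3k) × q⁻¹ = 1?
0.0909 - 0.1364j + 0.1364k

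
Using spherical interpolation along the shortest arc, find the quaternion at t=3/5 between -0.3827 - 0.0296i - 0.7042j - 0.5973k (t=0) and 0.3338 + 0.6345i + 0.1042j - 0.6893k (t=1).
0.046 + 0.4598i - 0.2976j - 0.8354k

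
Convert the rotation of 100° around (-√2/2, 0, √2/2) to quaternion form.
0.6428 - 0.5417i + 0.5417k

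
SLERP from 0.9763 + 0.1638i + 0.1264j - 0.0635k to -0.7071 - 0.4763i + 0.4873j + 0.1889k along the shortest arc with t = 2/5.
0.9328 + 0.3122i - 0.1312j - 0.1229k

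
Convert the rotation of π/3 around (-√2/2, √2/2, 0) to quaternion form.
0.866 - 0.3536i + 0.3536j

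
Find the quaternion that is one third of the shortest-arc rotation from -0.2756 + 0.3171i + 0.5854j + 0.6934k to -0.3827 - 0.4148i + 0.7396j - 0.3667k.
-0.4023 + 0.069i + 0.8207j + 0.3998k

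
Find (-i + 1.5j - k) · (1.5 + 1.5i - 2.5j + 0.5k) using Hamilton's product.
5.75 - 3.25i + 1.25j - 1.25k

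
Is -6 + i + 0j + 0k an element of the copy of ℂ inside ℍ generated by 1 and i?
Yes. The quaternion -6 + i has j- and k-coefficients y = z = 0, so it lies in the complex subalgebra spanned by 1 and i.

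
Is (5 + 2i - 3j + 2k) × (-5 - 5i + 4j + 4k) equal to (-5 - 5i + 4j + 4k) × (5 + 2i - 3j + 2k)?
No: pq = -11 - 55i + 17j + 3k ≠ -11 - 15i + 53j + 17k = qp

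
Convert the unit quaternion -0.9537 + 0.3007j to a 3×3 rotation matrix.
[[0.8192, 0, -0.5736], [0, 1, 0], [0.5736, 0, 0.8192]]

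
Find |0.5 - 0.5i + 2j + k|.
2.345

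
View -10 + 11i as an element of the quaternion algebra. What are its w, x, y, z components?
-10 + 11i + 0j + 0k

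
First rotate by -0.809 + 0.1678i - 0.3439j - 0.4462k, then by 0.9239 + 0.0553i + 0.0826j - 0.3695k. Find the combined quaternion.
-0.8932 - 0.0536i - 0.4219j - 0.1462k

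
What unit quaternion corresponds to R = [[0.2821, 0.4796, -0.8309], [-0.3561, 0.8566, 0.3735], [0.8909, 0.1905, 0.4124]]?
0.7986 - 0.0573i - 0.539j - 0.2616k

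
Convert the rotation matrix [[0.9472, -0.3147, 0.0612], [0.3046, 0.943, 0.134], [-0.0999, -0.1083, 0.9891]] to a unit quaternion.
0.9848 - 0.0615i + 0.0409j + 0.1572k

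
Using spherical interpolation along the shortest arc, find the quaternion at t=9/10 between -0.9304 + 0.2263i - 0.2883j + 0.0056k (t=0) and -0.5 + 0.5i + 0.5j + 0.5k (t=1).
-0.5852 + 0.4978i + 0.434j + 0.4705k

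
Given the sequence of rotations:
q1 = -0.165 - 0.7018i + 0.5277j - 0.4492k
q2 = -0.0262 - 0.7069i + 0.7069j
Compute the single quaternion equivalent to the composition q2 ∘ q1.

q2 · q1 = -0.8648 - 0.1825i - 0.448j + 0.1348k
-0.8648 - 0.1825i - 0.448j + 0.1348k


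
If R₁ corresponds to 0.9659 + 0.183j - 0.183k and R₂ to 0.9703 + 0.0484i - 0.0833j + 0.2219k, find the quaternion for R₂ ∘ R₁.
0.9931 + 0.0214i + 0.106j + 0.0456k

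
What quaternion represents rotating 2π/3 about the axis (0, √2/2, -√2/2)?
0.5 + 0.6124j - 0.6124k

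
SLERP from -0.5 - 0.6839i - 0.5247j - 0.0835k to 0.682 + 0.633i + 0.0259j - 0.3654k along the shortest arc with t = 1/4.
-0.5744 - 0.7043i - 0.4158j + 0.034k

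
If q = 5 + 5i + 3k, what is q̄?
5 - 5i - 3k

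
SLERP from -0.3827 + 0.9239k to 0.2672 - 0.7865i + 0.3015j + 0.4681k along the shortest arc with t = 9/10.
0.2037 - 0.7466i + 0.2862j + 0.5649k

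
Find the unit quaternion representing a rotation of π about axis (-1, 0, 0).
-i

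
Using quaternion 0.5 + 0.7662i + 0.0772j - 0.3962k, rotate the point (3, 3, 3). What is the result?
(1.976, -4.78, -0.496)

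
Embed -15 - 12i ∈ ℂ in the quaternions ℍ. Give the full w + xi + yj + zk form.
-15 - 12i + 0j + 0k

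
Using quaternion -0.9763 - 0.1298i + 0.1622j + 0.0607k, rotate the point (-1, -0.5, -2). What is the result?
(-0.313, 0.149, -2.265)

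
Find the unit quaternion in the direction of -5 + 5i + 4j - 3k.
-0.5774 + 0.5774i + 0.4619j - 0.3464k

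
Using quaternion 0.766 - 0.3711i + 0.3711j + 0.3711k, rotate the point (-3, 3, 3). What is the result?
(-3, 3, 3)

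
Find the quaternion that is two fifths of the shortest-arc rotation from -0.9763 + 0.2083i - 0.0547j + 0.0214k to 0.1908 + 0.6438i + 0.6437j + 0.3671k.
-0.8715 - 0.1998i - 0.4055j - 0.1901k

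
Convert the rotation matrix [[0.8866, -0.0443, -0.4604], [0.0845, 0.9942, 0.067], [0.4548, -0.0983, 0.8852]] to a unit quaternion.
0.9703 - 0.0426i - 0.2358j + 0.0332k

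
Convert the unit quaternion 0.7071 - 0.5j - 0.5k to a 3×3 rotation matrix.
[[0, 0.7071, -0.7071], [-0.7071, 0.5, 0.5], [0.7071, 0.5, 0.5]]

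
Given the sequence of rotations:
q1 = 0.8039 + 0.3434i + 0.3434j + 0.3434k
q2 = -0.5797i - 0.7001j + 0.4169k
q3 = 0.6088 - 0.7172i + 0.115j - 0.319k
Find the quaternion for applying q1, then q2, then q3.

q2 · q1 = 0.2963 - 0.8496i - 0.2206j + 0.3765k
q3 · q2 · q1 = -0.2835 - 0.7568i + 0.4408j + 0.3906k
-0.2835 - 0.7568i + 0.4408j + 0.3906k


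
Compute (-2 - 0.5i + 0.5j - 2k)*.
-2 + 0.5i - 0.5j + 2k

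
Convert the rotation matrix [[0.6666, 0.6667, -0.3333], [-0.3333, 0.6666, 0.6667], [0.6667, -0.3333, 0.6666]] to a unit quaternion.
0.866 - 0.2887i - 0.2887j - 0.2887k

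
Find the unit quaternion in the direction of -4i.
-i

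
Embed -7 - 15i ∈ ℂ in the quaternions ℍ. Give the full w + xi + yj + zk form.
-7 - 15i + 0j + 0k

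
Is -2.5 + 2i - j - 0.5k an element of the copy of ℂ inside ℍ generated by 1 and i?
No. The quaternion -2.5 + 2i - j - 0.5k has j-coefficient y = -1 and k-coefficient z = -0.5, not both zero, so it does not lie in the complex subalgebra spanned by 1 and i.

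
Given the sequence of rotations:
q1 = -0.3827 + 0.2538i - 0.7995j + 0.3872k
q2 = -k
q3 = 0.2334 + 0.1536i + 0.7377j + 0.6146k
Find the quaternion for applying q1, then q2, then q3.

q2 · q1 = 0.3872 - 0.7995i - 0.2538j + 0.3827k
q3 · q2 · q1 = 0.1652 + 0.3112i - 0.3238j + 0.8781k
0.1652 + 0.3112i - 0.3238j + 0.8781k


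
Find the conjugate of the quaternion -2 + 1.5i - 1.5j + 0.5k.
-2 - 1.5i + 1.5j - 0.5k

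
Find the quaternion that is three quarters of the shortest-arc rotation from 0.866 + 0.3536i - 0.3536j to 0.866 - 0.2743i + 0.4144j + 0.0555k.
0.9643 - 0.1183i + 0.2325j + 0.0453k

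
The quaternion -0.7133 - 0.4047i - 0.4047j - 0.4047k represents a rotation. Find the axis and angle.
axis = (-√3/3, -√3/3, -√3/3), θ = 271°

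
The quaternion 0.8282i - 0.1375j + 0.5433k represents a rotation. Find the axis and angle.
axis = (0.8282, -0.1375, 0.5433), θ = π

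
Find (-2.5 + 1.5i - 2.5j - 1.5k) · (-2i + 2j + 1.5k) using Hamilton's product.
10.25 + 4.25i - 4.25j - 5.75k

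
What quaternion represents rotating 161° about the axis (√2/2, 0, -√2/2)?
0.165 + 0.6974i - 0.6974k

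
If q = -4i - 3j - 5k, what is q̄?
4i + 3j + 5k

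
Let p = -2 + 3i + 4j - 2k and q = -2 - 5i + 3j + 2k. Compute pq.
11 + 18i - 10j + 29k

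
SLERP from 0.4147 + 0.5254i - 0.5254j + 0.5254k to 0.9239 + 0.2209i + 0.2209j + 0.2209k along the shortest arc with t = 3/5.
0.822 + 0.3968i - 0.0969j + 0.3968k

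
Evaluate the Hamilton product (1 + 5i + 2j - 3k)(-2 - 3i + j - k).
8 - 12i + 11j + 16k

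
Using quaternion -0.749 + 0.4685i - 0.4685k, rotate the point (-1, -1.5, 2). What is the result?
(-0.386, 0.519, 2.614)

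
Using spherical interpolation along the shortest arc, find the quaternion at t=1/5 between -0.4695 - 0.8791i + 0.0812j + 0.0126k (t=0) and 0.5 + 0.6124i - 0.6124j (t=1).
-0.4902 - 0.8491i + 0.1964j + 0.0103k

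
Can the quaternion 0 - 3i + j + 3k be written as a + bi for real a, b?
No. The quaternion -3i + j + 3k has j-coefficient y = 1 and k-coefficient z = 3, not both zero, so it does not lie in the complex subalgebra spanned by 1 and i.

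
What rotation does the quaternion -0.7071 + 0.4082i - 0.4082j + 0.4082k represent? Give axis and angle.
axis = (√3/3, -√3/3, √3/3), θ = 3π/2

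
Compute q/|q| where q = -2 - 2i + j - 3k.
-0.4714 - 0.4714i + 0.2357j - 0.7071k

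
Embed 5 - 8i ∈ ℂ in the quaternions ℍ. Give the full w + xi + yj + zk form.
5 - 8i + 0j + 0k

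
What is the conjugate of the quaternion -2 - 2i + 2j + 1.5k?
-2 + 2i - 2j - 1.5k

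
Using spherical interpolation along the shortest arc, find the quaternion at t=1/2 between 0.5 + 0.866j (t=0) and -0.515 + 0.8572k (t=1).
0.64 + 0.5461j - 0.5405k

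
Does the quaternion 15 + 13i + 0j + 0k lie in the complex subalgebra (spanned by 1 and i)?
Yes. The quaternion 15 + 13i has j- and k-coefficients y = z = 0, so it lies in the complex subalgebra spanned by 1 and i.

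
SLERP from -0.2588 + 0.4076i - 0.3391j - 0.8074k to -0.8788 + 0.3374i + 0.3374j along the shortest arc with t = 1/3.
-0.5917 + 0.4723i - 0.1214j - 0.6419k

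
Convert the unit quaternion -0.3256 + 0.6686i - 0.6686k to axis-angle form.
axis = (√2/2, 0, -√2/2), θ = 218°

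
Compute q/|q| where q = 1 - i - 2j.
0.4082 - 0.4082i - 0.8165j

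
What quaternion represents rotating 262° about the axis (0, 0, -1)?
-0.6561 - 0.7547k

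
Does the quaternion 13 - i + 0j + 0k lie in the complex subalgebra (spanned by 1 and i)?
Yes. The quaternion 13 - i has j- and k-coefficients y = z = 0, so it lies in the complex subalgebra spanned by 1 and i.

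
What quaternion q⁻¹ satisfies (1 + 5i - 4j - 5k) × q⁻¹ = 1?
0.0149 - 0.0746i + 0.0597j + 0.0746k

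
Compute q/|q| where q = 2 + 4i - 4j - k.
0.3288 + 0.6576i - 0.6576j - 0.1644k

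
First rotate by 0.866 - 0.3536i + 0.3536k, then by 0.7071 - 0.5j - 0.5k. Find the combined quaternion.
0.7891 - 0.4268i - 0.2562j - 0.3598k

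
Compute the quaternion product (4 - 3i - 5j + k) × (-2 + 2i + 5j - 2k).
25 + 19i + 26j - 15k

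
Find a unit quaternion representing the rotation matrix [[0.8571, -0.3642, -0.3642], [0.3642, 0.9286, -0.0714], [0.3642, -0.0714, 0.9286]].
0.9636 - 0.189j + 0.189k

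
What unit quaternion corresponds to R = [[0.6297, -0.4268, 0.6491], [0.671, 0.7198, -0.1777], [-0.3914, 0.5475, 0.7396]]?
0.8788 + 0.2063i + 0.296j + 0.3123k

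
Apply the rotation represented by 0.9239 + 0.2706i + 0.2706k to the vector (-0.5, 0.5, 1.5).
(-0.457, -0.646, 1.457)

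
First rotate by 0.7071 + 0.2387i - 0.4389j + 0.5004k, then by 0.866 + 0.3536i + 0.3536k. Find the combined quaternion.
0.351 + 0.6119i - 0.4726j + 0.5282k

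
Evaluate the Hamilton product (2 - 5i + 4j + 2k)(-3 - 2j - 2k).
6 + 11i - 26j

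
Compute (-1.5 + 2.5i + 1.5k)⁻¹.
-0.1395 - 0.2326i - 0.1395k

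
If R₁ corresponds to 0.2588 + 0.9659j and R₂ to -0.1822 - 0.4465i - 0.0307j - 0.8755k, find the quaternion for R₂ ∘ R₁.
-0.0175 + 0.7301i - 0.1839j - 0.6579k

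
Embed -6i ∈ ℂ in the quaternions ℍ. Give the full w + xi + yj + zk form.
0 - 6i + 0j + 0k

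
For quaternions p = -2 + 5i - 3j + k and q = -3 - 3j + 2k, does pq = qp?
No: pq = -5 - 18i + 5j - 22k ≠ -5 - 12i + 25j + 8k = qp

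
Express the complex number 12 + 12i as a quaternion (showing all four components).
12 + 12i + 0j + 0k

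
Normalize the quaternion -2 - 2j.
-0.7071 - 0.7071j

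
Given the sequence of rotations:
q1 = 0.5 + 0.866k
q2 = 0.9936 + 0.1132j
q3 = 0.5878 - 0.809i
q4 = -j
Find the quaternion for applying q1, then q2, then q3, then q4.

q2 · q1 = 0.4968 + 0.098i + 0.0566j + 0.8605k
q3 · q2 · q1 = 0.3713 - 0.3443i + 0.7294j + 0.46k
q4 · q3 · q2 · q1 = 0.7294 - 0.46i - 0.3713j - 0.3443k
0.7294 - 0.46i - 0.3713j - 0.3443k


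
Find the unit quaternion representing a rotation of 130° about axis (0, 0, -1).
0.4226 - 0.9063k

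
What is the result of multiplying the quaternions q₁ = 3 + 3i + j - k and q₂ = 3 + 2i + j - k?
1 + 15i + 7j - 5k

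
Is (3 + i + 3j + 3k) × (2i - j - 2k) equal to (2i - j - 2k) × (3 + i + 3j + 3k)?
No: pq = 7 + 3i + 5j - 13k ≠ 7 + 9i - 11j + k = qp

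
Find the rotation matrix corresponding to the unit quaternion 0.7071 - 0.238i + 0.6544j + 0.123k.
[[0.1133, -0.4854, 0.8669], [-0.1375, 0.8565, 0.4976], [-0.984, -0.1756, 0.0302]]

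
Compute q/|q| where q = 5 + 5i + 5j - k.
0.5735 + 0.5735i + 0.5735j - 0.1147k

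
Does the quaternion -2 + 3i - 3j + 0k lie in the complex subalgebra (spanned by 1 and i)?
No. The quaternion -2 + 3i - 3j has j-coefficient y = -3 and k-coefficient z = 0, not both zero, so it does not lie in the complex subalgebra spanned by 1 and i.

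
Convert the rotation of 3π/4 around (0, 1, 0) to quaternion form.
0.3827 + 0.9239j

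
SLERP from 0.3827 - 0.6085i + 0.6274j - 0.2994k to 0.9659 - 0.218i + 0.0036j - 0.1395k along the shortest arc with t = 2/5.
0.7024 - 0.5083i + 0.422j - 0.265k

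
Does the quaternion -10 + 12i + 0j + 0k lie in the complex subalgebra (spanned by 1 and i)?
Yes. The quaternion -10 + 12i has j- and k-coefficients y = z = 0, so it lies in the complex subalgebra spanned by 1 and i.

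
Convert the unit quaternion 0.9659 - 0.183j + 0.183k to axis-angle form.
axis = (0, -√2/2, √2/2), θ = π/6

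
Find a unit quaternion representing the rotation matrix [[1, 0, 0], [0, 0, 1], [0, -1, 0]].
0.7071 - 0.7071i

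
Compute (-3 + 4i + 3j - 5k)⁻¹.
-0.0508 - 0.0678i - 0.0508j + 0.0847k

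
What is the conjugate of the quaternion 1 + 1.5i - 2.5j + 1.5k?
1 - 1.5i + 2.5j - 1.5k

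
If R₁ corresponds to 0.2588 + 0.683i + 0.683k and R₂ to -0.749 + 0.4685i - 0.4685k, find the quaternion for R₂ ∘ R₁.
-0.1938 - 0.3903i - 0.64j - 0.6328k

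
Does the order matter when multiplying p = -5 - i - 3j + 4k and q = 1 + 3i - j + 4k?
Yes: pq = -21 - 24i + 18j - 6k ≠ -21 - 8i - 14j - 26k = qp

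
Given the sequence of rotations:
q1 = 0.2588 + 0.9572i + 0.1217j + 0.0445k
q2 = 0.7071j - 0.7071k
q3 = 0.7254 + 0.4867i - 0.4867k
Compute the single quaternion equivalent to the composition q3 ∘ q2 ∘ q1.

q2 · q1 = -0.0546 + 0.1175i - 0.4938j - 0.8598k
q3 · q2 · q1 = -0.5153 - 0.1817i + 0.0031j - 0.8375k
-0.5153 - 0.1817i + 0.0031j - 0.8375k


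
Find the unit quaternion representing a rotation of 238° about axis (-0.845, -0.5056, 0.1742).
-0.4848 - 0.7391i - 0.4422j + 0.1524k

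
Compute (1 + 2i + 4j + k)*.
1 - 2i - 4j - k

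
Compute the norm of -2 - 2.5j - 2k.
3.775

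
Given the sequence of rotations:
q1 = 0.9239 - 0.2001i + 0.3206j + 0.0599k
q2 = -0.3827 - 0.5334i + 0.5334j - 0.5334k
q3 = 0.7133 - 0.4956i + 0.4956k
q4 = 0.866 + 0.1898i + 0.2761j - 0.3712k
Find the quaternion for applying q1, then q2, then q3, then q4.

q2 · q1 = -0.5994 - 0.2133i + 0.5088j - 0.58k
q3 · q2 · q1 = -0.2458 - 0.1072i - 0.0302j - 0.9629k
q4 · q3 · q2 · q1 = -0.5416 - 0.4166i + 0.1285j - 0.7188k
-0.5416 - 0.4166i + 0.1285j - 0.7188k


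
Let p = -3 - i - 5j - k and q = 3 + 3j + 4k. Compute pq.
10 - 20i - 20j - 18k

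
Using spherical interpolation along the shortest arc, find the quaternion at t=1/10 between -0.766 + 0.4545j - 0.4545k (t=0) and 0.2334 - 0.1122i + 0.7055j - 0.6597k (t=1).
-0.6905 - 0.0139i + 0.5142j - 0.5085k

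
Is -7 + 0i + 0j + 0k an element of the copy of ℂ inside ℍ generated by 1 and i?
Yes. The quaternion -7 has j- and k-coefficients y = z = 0, so it lies in the complex subalgebra spanned by 1 and i.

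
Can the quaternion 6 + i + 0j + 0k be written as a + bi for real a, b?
Yes. The quaternion 6 + i has j- and k-coefficients y = z = 0, so it lies in the complex subalgebra spanned by 1 and i.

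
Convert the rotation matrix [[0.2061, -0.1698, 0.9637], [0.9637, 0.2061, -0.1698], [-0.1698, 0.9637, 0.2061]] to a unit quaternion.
0.6361 + 0.4455i + 0.4455j + 0.4455k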